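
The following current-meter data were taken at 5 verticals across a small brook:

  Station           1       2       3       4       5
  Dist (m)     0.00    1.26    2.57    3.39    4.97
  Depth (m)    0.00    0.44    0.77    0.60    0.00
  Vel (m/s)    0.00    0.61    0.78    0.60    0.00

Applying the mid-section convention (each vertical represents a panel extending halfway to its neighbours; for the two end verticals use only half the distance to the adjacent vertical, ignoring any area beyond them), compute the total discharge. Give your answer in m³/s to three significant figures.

w_2 = (2.57 − 0.00)/2 = 1.285 m; q_2 = 0.61 × 0.44 × 1.285 = 0.3449 m³/s
w_3 = (3.39 − 1.26)/2 = 1.065 m; q_3 = 0.78 × 0.77 × 1.065 = 0.6396 m³/s
w_4 = (4.97 − 2.57)/2 = 1.2 m; q_4 = 0.60 × 0.60 × 1.2 = 0.4320 m³/s
Stations 1, 5 contribute zero (depth or velocity is 0).
Q = Σ qᵢ = 1.417 m³/s

1.42 m³/s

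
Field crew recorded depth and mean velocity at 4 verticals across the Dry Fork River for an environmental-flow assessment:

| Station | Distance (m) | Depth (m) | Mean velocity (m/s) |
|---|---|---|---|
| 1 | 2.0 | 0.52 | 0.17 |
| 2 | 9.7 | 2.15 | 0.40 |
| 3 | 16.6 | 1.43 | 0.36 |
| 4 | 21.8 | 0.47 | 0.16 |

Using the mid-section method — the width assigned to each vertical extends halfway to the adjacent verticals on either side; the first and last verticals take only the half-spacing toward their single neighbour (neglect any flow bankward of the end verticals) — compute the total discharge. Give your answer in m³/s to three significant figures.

w_1 = (9.7 − 2.0)/2 = 3.85 m; q_1 = 0.17 × 0.52 × 3.85 = 0.3403 m³/s
w_2 = (16.6 − 2.0)/2 = 7.3 m; q_2 = 0.40 × 2.15 × 7.3 = 6.278 m³/s
w_3 = (21.8 − 9.7)/2 = 6.05 m; q_3 = 0.36 × 1.43 × 6.05 = 3.115 m³/s
w_4 = (21.8 − 16.6)/2 = 2.6 m; q_4 = 0.16 × 0.47 × 2.6 = 0.1955 m³/s
Q = Σ qᵢ = 9.928 m³/s

9.93 m³/s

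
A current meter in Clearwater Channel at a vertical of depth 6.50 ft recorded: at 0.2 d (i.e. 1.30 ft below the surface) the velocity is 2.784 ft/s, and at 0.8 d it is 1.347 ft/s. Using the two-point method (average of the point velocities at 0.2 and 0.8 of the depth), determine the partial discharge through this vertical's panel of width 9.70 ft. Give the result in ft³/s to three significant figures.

v̄ = (2.784 + 1.347) / 2 = 2.066 ft/s
q = v̄ × d × w = 2.066 × 6.50 × 9.70 = 130.2 ft³/s

130 ft³/s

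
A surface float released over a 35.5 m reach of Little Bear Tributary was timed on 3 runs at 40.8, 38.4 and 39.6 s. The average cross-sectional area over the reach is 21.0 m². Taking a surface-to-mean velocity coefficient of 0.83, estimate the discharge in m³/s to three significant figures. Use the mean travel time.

15.6 m³/s

t̄ = (40.8 + 38.4 + 39.6) / 3 = 39.6 s
v_surface = L / t̄ = 35.5 / 39.6 = 0.8965 m/s
v_mean = 0.83 × 0.8965 = 0.7441 m/s
Q = A × v_mean = 21.0 × 0.7441 = 15.63 m³/s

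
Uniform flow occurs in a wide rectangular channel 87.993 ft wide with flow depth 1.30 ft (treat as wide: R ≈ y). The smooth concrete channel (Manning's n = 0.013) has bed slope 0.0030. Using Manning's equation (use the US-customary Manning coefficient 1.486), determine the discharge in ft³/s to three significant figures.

A = b·y = 87.993 × 1.30 = 114.4 ft²
Wide channel: R ≈ y = 1.30 ft
Q = (1.486/n)·A·R^(2/3)·S^(1/2) = (1.486/0.013) × 114.4 × 1.300^(2/3) × 0.0030^(1/2) = 853.1 ft³/s

853 ft³/s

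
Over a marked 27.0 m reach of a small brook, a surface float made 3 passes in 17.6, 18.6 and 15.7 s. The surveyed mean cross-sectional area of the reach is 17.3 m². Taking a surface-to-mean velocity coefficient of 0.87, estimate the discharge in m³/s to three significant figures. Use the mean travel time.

23.5 m³/s

t̄ = (17.6 + 18.6 + 15.7) / 3 = 17.3 s
v_surface = L / t̄ = 27.0 / 17.3 = 1.561 m/s
v_mean = 0.87 × 1.561 = 1.358 m/s
Q = A × v_mean = 17.3 × 1.358 = 23.49 m³/s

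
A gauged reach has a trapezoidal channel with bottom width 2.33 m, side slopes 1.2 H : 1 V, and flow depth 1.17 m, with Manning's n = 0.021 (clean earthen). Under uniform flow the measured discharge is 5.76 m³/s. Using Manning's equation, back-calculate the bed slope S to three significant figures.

0.00117

A = (b + z·y)·y = (2.33 + 1.2×1.17)×1.17 = 4.369 m²
P = b + 2y√(1+z²) = 2.33 + 2×1.17×√(1+1.2²) = 5.985 m
R = A/P = 4.369/5.985 = 0.7299 m
S = (Q·n / (1·A·R^(2/3)))² = (5.76×0.021 / (1×4.369×0.8107))² = 0.001166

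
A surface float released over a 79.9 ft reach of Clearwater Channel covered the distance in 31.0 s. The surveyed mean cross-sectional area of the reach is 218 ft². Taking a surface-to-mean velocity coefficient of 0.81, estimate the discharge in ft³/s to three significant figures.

455 ft³/s

v_surface = L / t̄ = 79.9 / 31 = 2.577 ft/s
v_mean = 0.81 × 2.577 = 2.088 ft/s
Q = A × v_mean = 218 × 2.088 = 455.1 ft³/s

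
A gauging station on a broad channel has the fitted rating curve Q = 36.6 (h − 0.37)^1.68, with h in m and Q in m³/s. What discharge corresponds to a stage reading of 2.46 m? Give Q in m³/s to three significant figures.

Q = 36.6 × (2.46 − 0.37)^1.68 = 36.6 × 2.09^1.68 = 126.3 m³/s

126 m³/s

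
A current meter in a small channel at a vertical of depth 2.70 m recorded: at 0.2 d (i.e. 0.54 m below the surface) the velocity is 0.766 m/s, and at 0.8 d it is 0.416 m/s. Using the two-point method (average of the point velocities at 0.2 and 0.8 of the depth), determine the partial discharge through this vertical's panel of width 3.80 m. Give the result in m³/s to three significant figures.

v̄ = (0.766 + 0.416) / 2 = 0.5910 m/s
q = v̄ × d × w = 0.5910 × 2.70 × 3.80 = 6.064 m³/s

6.06 m³/s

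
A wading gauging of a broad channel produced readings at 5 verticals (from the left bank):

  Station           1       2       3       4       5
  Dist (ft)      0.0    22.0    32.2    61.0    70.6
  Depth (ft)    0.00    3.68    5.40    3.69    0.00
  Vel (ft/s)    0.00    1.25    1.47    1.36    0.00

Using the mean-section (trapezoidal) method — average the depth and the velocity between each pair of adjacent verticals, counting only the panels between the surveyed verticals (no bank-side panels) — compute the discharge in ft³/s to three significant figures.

286 ft³/s

Panel 1-2: Δb = 22 ft, d̄ = (0.00+3.68)/2 = 1.84, v̄ = (0.00+1.25)/2 = 0.625 → q = 22×1.84×0.625 = 25.30 ft³/s
Panel 2-3: Δb = 10.2 ft, d̄ = (3.68+5.40)/2 = 4.54, v̄ = (1.25+1.47)/2 = 1.36 → q = 10.2×4.54×1.36 = 62.98 ft³/s
Panel 3-4: Δb = 28.8 ft, d̄ = (5.40+3.69)/2 = 4.545, v̄ = (1.47+1.36)/2 = 1.415 → q = 28.8×4.545×1.415 = 185.2 ft³/s
Panel 4-5: Δb = 9.6 ft, d̄ = (3.69+0.00)/2 = 1.845, v̄ = (1.36+0.00)/2 = 0.68 → q = 9.6×1.845×0.68 = 12.04 ft³/s
Q = Σ q = 285.5 ft³/s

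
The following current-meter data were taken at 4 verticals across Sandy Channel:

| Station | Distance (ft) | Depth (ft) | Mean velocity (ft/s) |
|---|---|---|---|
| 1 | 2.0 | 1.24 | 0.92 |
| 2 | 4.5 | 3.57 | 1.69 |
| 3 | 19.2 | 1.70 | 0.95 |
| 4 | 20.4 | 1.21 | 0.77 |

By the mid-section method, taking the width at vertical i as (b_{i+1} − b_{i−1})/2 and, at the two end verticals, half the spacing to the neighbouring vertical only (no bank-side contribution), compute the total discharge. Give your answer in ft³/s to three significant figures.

w_1 = (4.5 − 2.0)/2 = 1.25 ft; q_1 = 0.92 × 1.24 × 1.25 = 1.426 ft³/s
w_2 = (19.2 − 2.0)/2 = 8.6 ft; q_2 = 1.69 × 3.57 × 8.6 = 51.89 ft³/s
w_3 = (20.4 − 4.5)/2 = 7.95 ft; q_3 = 0.95 × 1.70 × 7.95 = 12.84 ft³/s
w_4 = (20.4 − 19.2)/2 = 0.6 ft; q_4 = 0.77 × 1.21 × 0.6 = 0.5590 ft³/s
Q = Σ qᵢ = 66.71 ft³/s

66.7 ft³/s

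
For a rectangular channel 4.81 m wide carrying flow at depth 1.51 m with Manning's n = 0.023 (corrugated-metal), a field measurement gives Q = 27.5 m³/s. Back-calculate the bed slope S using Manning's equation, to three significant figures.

A = b·y = 4.81 × 1.51 = 7.263 m²
P = b + 2y = 4.81 + 2×1.51 = 7.830 m
R = A/P = 7.263/7.830 = 0.9276 m
S = (Q·n / (1·A·R^(2/3)))² = (27.5×0.023 / (1×7.263×0.9511))² = 0.008383

0.00838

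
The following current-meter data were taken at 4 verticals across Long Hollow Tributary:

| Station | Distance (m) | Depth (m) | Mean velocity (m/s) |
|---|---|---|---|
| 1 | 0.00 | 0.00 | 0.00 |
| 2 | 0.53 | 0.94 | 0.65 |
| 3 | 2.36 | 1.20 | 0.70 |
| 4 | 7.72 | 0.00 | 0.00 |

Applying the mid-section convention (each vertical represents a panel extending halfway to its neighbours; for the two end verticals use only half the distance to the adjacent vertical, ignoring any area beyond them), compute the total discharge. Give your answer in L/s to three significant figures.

w_2 = (2.36 − 0.00)/2 = 1.18 m; q_2 = 0.65 × 0.94 × 1.18 = 0.7210 m³/s
w_3 = (7.72 − 0.53)/2 = 3.595 m; q_3 = 0.70 × 1.20 × 3.595 = 3.020 m³/s
Stations 1, 4 contribute zero (depth or velocity is 0).
Q = Σ qᵢ = 3.741 m³/s
= 3.741 × 1000 = 3741 L/s

3740 L/s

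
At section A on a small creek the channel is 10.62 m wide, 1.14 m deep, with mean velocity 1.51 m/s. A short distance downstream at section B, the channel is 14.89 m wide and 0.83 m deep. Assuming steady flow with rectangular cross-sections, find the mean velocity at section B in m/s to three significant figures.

Q = A₁V₁ = (10.62×1.14) × 1.51 = 18.28 m³/s
A₂ = 14.89 × 0.83 = 12.36 m²
V₂ = Q/A₂ = 18.28/12.36 = 1.479 m/s

1.48 m/s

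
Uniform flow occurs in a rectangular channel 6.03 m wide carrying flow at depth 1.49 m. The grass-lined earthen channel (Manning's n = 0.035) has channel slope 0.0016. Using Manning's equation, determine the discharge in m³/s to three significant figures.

10.2 m³/s

A = b·y = 6.03 × 1.49 = 8.985 m²
P = b + 2y = 6.03 + 2×1.49 = 9.010 m
R = A/P = 8.985/9.010 = 0.9972 m
Q = (1/n)·A·R^(2/3)·S^(1/2) = (1/0.035) × 8.985 × 0.9972^(2/3) × 0.0016^(1/2) = 10.25 m³/s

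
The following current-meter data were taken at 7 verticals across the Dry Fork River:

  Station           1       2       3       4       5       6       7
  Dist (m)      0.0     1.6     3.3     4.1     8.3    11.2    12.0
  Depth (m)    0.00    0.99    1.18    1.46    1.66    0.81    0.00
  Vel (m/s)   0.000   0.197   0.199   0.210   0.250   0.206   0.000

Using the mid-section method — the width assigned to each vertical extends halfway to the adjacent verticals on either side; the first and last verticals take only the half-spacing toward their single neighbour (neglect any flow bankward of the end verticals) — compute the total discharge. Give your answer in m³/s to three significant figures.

3.16 m³/s

w_2 = (3.3 − 0.0)/2 = 1.65 m; q_2 = 0.197 × 0.99 × 1.65 = 0.3218 m³/s
w_3 = (4.1 − 1.6)/2 = 1.25 m; q_3 = 0.199 × 1.18 × 1.25 = 0.2935 m³/s
w_4 = (8.3 − 3.3)/2 = 2.5 m; q_4 = 0.210 × 1.46 × 2.5 = 0.7665 m³/s
w_5 = (11.2 − 4.1)/2 = 3.55 m; q_5 = 0.250 × 1.66 × 3.55 = 1.473 m³/s
w_6 = (12.0 − 8.3)/2 = 1.85 m; q_6 = 0.206 × 0.81 × 1.85 = 0.3087 m³/s
Stations 1, 7 contribute zero (depth or velocity is 0).
Q = Σ qᵢ = 3.164 m³/s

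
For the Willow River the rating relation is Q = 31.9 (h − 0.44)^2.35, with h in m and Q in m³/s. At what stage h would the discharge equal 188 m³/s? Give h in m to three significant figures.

h − h₀ = (Q/C)^(1/b) = (188/31.9)^(1/2.35) = 2.127 m
h = 0.44 + 2.127 = 2.567 m

2.57 m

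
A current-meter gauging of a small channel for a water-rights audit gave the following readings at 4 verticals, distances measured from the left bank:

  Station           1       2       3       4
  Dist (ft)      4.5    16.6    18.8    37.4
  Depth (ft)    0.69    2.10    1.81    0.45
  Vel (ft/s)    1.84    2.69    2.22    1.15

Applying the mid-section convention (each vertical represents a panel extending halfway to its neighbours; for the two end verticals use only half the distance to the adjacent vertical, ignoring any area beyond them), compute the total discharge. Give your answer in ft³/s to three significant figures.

w_1 = (16.6 − 4.5)/2 = 6.05 ft; q_1 = 1.84 × 0.69 × 6.05 = 7.681 ft³/s
w_2 = (18.8 − 4.5)/2 = 7.15 ft; q_2 = 2.69 × 2.10 × 7.15 = 40.39 ft³/s
w_3 = (37.4 − 16.6)/2 = 10.4 ft; q_3 = 2.22 × 1.81 × 10.4 = 41.79 ft³/s
w_4 = (37.4 − 18.8)/2 = 9.3 ft; q_4 = 1.15 × 0.45 × 9.3 = 4.813 ft³/s
Q = Σ qᵢ = 94.67 ft³/s

94.7 ft³/s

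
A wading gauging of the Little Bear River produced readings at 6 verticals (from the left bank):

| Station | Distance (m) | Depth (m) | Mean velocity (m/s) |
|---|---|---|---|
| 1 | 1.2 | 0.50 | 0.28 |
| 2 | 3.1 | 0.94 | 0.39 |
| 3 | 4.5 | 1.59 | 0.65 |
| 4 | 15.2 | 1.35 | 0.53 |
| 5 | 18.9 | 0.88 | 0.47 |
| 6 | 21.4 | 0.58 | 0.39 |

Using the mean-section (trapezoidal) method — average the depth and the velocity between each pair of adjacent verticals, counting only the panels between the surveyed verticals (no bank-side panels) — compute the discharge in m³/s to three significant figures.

13.5 m³/s

Panel 1-2: Δb = 1.9 m, d̄ = (0.50+0.94)/2 = 0.72, v̄ = (0.28+0.39)/2 = 0.335 → q = 1.9×0.72×0.335 = 0.4583 m³/s
Panel 2-3: Δb = 1.4 m, d̄ = (0.94+1.59)/2 = 1.265, v̄ = (0.39+0.65)/2 = 0.52 → q = 1.4×1.265×0.52 = 0.9209 m³/s
Panel 3-4: Δb = 10.7 m, d̄ = (1.59+1.35)/2 = 1.47, v̄ = (0.65+0.53)/2 = 0.59 → q = 10.7×1.47×0.59 = 9.280 m³/s
Panel 4-5: Δb = 3.7 m, d̄ = (1.35+0.88)/2 = 1.115, v̄ = (0.53+0.47)/2 = 0.5 → q = 3.7×1.115×0.5 = 2.063 m³/s
Panel 5-6: Δb = 2.5 m, d̄ = (0.88+0.58)/2 = 0.73, v̄ = (0.47+0.39)/2 = 0.43 → q = 2.5×0.73×0.43 = 0.7848 m³/s
Q = Σ q = 13.51 m³/s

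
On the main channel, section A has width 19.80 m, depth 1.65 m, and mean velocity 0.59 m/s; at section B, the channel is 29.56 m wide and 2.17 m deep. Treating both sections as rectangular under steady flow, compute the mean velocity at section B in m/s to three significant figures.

Q = A₁V₁ = (19.80×1.65) × 0.59 = 19.28 m³/s
A₂ = 29.56 × 2.17 = 64.15 m²
V₂ = Q/A₂ = 19.28/64.15 = 0.3005 m/s

0.300 m/s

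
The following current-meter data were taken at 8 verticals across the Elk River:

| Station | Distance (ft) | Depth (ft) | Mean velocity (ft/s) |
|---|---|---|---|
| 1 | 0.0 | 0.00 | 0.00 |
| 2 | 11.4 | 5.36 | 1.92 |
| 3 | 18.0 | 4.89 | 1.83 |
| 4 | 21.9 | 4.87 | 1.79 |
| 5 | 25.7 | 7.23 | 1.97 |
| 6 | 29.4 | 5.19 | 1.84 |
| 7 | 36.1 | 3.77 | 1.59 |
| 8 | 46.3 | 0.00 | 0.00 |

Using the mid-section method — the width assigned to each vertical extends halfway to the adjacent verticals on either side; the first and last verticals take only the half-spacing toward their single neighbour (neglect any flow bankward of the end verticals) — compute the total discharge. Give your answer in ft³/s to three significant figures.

w_2 = (18.0 − 0.0)/2 = 9 ft; q_2 = 1.92 × 5.36 × 9 = 92.62 ft³/s
w_3 = (21.9 − 11.4)/2 = 5.25 ft; q_3 = 1.83 × 4.89 × 5.25 = 46.98 ft³/s
w_4 = (25.7 − 18.0)/2 = 3.85 ft; q_4 = 1.79 × 4.87 × 3.85 = 33.56 ft³/s
w_5 = (29.4 − 21.9)/2 = 3.75 ft; q_5 = 1.97 × 7.23 × 3.75 = 53.41 ft³/s
w_6 = (36.1 − 25.7)/2 = 5.2 ft; q_6 = 1.84 × 5.19 × 5.2 = 49.66 ft³/s
w_7 = (46.3 − 29.4)/2 = 8.45 ft; q_7 = 1.59 × 3.77 × 8.45 = 50.65 ft³/s
Stations 1, 8 contribute zero (depth or velocity is 0).
Q = Σ qᵢ = 326.9 ft³/s

327 ft³/s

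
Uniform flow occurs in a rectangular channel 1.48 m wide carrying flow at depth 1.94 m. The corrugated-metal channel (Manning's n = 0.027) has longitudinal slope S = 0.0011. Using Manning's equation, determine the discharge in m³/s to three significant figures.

A = b·y = 1.48 × 1.94 = 2.871 m²
P = b + 2y = 1.48 + 2×1.94 = 5.360 m
R = A/P = 2.871/5.360 = 0.5357 m
Q = (1/n)·A·R^(2/3)·S^(1/2) = (1/0.027) × 2.871 × 0.5357^(2/3) × 0.0011^(1/2) = 2.326 m³/s

2.33 m³/s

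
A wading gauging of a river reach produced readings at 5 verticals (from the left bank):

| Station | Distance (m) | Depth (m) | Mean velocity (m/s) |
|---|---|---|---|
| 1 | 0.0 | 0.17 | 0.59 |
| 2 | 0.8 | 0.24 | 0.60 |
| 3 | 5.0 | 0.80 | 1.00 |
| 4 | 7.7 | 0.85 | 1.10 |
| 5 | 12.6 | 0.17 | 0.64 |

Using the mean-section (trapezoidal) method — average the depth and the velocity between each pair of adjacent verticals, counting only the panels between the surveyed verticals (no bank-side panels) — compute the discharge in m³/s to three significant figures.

6.36 m³/s

Panel 1-2: Δb = 0.8 m, d̄ = (0.17+0.24)/2 = 0.205, v̄ = (0.59+0.60)/2 = 0.595 → q = 0.8×0.205×0.595 = 0.09758 m³/s
Panel 2-3: Δb = 4.2 m, d̄ = (0.24+0.80)/2 = 0.52, v̄ = (0.60+1.00)/2 = 0.8 → q = 4.2×0.52×0.8 = 1.747 m³/s
Panel 3-4: Δb = 2.7 m, d̄ = (0.80+0.85)/2 = 0.825, v̄ = (1.00+1.10)/2 = 1.05 → q = 2.7×0.825×1.05 = 2.339 m³/s
Panel 4-5: Δb = 4.9 m, d̄ = (0.85+0.17)/2 = 0.51, v̄ = (1.10+0.64)/2 = 0.87 → q = 4.9×0.51×0.87 = 2.174 m³/s
Q = Σ q = 6.358 m³/s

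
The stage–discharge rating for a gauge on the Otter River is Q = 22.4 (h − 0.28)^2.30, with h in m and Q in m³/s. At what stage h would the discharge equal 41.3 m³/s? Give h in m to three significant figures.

h − h₀ = (Q/C)^(1/b) = (41.3/22.4)^(1/2.30) = 1.305 m
h = 0.28 + 1.305 = 1.585 m

1.58 m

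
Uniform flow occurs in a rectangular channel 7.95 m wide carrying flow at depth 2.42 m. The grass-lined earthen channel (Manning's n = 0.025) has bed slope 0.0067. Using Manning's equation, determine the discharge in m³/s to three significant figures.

A = b·y = 7.95 × 2.42 = 19.24 m²
P = b + 2y = 7.95 + 2×2.42 = 12.79 m
R = A/P = 19.24/12.79 = 1.504 m
Q = (1/n)·A·R^(2/3)·S^(1/2) = (1/0.025) × 19.24 × 1.504^(2/3) × 0.0067^(1/2) = 82.70 m³/s

82.7 m³/s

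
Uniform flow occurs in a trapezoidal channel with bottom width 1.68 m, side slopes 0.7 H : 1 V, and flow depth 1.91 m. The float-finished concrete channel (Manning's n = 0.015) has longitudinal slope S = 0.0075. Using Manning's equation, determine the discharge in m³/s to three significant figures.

31.2 m³/s

A = (b + z·y)·y = (1.68 + 0.7×1.91)×1.91 = 5.762 m²
P = b + 2y√(1+z²) = 1.68 + 2×1.91×√(1+0.7²) = 6.343 m
R = A/P = 5.762/6.343 = 0.9085 m
Q = (1/n)·A·R^(2/3)·S^(1/2) = (1/0.015) × 5.762 × 0.9085^(2/3) × 0.0075^(1/2) = 31.21 m³/s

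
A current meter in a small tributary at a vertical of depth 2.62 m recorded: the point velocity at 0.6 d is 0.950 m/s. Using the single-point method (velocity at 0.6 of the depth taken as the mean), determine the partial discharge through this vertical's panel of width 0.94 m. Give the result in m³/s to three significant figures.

v̄ = v₀.₆ = 0.950 m/s
q = v̄ × d × w = 0.9500 × 2.62 × 0.94 = 2.340 m³/s

2.34 m³/s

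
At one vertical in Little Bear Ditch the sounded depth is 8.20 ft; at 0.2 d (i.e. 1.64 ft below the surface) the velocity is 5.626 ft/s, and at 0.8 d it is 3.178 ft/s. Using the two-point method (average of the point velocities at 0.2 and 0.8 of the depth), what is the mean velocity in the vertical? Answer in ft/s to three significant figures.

4.40 ft/s

v̄ = (5.626 + 3.178) / 2 = 4.402 ft/s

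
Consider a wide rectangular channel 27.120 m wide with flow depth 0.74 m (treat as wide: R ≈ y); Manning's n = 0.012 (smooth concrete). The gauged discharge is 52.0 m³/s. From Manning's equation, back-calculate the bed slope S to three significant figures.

0.00144

A = b·y = 27.120 × 0.74 = 20.07 m²
Wide channel: R ≈ y = 0.74 m
S = (Q·n / (1·A·R^(2/3)))² = (52.0×0.012 / (1×20.07×0.8181))² = 0.001444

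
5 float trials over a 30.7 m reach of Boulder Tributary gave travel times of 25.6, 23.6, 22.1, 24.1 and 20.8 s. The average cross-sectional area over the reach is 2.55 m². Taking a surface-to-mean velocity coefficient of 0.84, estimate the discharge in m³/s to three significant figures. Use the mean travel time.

t̄ = (25.6 + 23.6 + 22.1 + 24.1 + 20.8) / 5 = 23.24 s
v_surface = L / t̄ = 30.7 / 23.24 = 1.321 m/s
v_mean = 0.84 × 1.321 = 1.110 m/s
Q = A × v_mean = 2.55 × 1.110 = 2.830 m³/s

2.83 m³/s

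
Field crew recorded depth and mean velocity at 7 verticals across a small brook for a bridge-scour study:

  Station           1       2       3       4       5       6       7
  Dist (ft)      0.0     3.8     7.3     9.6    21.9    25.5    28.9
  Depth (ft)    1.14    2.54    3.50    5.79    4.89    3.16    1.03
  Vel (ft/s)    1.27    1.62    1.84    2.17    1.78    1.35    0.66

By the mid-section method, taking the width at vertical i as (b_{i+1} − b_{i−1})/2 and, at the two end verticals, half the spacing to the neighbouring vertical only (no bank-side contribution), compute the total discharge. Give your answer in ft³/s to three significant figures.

w_1 = (3.8 − 0.0)/2 = 1.9 ft; q_1 = 1.27 × 1.14 × 1.9 = 2.751 ft³/s
w_2 = (7.3 − 0.0)/2 = 3.65 ft; q_2 = 1.62 × 2.54 × 3.65 = 15.02 ft³/s
w_3 = (9.6 − 3.8)/2 = 2.9 ft; q_3 = 1.84 × 3.50 × 2.9 = 18.68 ft³/s
w_4 = (21.9 − 7.3)/2 = 7.3 ft; q_4 = 2.17 × 5.79 × 7.3 = 91.72 ft³/s
w_5 = (25.5 − 9.6)/2 = 7.95 ft; q_5 = 1.78 × 4.89 × 7.95 = 69.20 ft³/s
w_6 = (28.9 − 21.9)/2 = 3.5 ft; q_6 = 1.35 × 3.16 × 3.5 = 14.93 ft³/s
w_7 = (28.9 − 25.5)/2 = 1.7 ft; q_7 = 0.66 × 1.03 × 1.7 = 1.156 ft³/s
Q = Σ qᵢ = 213.5 ft³/s

213 ft³/s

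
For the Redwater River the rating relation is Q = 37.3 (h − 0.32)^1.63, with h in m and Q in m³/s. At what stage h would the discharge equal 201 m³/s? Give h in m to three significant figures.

3.13 m

h − h₀ = (Q/C)^(1/b) = (201/37.3)^(1/1.63) = 2.810 m
h = 0.32 + 2.810 = 3.130 m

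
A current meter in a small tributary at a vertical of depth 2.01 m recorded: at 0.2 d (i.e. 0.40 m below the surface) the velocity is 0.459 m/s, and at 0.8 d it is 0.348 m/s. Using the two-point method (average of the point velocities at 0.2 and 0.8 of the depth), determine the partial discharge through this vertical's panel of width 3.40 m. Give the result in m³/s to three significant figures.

v̄ = (0.459 + 0.348) / 2 = 0.4035 m/s
q = v̄ × d × w = 0.4035 × 2.01 × 3.40 = 2.758 m³/s

2.76 m³/s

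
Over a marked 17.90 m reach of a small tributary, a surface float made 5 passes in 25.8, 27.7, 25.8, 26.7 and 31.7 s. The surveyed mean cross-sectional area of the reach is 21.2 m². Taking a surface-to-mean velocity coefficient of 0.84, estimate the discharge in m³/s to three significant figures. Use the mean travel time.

11.6 m³/s

t̄ = (25.8 + 27.7 + 25.8 + 26.7 + 31.7) / 5 = 27.54 s
v_surface = L / t̄ = 17.90 / 27.54 = 0.6500 m/s
v_mean = 0.84 × 0.6500 = 0.5460 m/s
Q = A × v_mean = 21.2 × 0.5460 = 11.57 m³/s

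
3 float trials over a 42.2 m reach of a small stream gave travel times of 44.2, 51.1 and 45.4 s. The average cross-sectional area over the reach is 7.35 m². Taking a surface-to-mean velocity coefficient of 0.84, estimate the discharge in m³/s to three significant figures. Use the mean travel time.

5.56 m³/s

t̄ = (44.2 + 51.1 + 45.4) / 3 = 46.9 s
v_surface = L / t̄ = 42.2 / 46.9 = 0.8998 m/s
v_mean = 0.84 × 0.8998 = 0.7558 m/s
Q = A × v_mean = 7.35 × 0.7558 = 5.555 m³/s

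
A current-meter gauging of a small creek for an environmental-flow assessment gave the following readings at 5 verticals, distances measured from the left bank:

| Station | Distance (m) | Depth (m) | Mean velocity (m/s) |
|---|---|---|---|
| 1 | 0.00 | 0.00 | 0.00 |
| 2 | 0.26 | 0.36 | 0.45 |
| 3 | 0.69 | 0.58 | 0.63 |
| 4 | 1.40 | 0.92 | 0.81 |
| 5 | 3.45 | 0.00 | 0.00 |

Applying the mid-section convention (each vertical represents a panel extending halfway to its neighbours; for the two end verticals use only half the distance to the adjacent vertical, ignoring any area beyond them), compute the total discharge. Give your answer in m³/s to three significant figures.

1.29 m³/s

w_2 = (0.69 − 0.00)/2 = 0.345 m; q_2 = 0.45 × 0.36 × 0.345 = 0.05589 m³/s
w_3 = (1.40 − 0.26)/2 = 0.57 m; q_3 = 0.63 × 0.58 × 0.57 = 0.2083 m³/s
w_4 = (3.45 − 0.69)/2 = 1.38 m; q_4 = 0.81 × 0.92 × 1.38 = 1.028 m³/s
Stations 1, 5 contribute zero (depth or velocity is 0).
Q = Σ qᵢ = 1.293 m³/s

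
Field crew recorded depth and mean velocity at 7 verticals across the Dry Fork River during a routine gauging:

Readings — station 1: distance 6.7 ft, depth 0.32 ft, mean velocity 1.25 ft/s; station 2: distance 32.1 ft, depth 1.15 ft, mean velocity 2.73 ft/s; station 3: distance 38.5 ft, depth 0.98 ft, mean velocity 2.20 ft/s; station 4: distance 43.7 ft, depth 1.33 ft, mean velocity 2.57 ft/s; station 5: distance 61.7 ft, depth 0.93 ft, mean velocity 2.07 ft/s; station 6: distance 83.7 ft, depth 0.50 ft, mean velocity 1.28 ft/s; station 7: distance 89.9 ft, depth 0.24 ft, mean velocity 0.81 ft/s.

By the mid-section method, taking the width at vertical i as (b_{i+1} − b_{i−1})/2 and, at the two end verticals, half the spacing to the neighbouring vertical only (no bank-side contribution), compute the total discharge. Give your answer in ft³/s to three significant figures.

w_1 = (32.1 − 6.7)/2 = 12.7 ft; q_1 = 1.25 × 0.32 × 12.7 = 5.080 ft³/s
w_2 = (38.5 − 6.7)/2 = 15.9 ft; q_2 = 2.73 × 1.15 × 15.9 = 49.92 ft³/s
w_3 = (43.7 − 32.1)/2 = 5.8 ft; q_3 = 2.20 × 0.98 × 5.8 = 12.50 ft³/s
w_4 = (61.7 − 38.5)/2 = 11.6 ft; q_4 = 2.57 × 1.33 × 11.6 = 39.65 ft³/s
w_5 = (83.7 − 43.7)/2 = 20 ft; q_5 = 2.07 × 0.93 × 20 = 38.50 ft³/s
w_6 = (89.9 − 61.7)/2 = 14.1 ft; q_6 = 1.28 × 0.50 × 14.1 = 9.024 ft³/s
w_7 = (89.9 − 83.7)/2 = 3.1 ft; q_7 = 0.81 × 0.24 × 3.1 = 0.6026 ft³/s
Q = Σ qᵢ = 155.3 ft³/s

155 ft³/s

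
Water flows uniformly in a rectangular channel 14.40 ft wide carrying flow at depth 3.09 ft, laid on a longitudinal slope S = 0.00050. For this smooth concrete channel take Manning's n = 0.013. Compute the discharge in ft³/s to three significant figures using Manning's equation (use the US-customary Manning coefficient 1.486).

190 ft³/s

A = b·y = 14.40 × 3.09 = 44.50 ft²
P = b + 2y = 14.40 + 2×3.09 = 20.58 ft
R = A/P = 44.50/20.58 = 2.162 ft
Q = (1.486/n)·A·R^(2/3)·S^(1/2) = (1.486/0.013) × 44.50 × 2.162^(2/3) × 0.00050^(1/2) = 190.2 ft³/s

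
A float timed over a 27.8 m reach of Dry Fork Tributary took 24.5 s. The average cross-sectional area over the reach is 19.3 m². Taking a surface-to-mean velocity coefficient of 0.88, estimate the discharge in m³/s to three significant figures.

v_surface = L / t̄ = 27.8 / 24.5 = 1.135 m/s
v_mean = 0.88 × 1.135 = 0.9985 m/s
Q = A × v_mean = 19.3 × 0.9985 = 19.27 m³/s

19.3 m³/s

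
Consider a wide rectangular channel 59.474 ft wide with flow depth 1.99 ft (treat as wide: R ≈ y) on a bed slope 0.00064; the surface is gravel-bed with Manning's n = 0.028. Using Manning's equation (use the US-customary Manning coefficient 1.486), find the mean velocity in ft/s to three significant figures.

A = b·y = 59.474 × 1.99 = 118.4 ft²
Wide channel: R ≈ y = 1.99 ft
Q = (1.486/n)·A·R^(2/3)·S^(1/2) = (1.486/0.028) × 118.4 × 1.990^(2/3) × 0.00064^(1/2) = 251.4 ft³/s
V = Q/A = 251.4/118.4 = 2.124 ft/s

2.12 ft/s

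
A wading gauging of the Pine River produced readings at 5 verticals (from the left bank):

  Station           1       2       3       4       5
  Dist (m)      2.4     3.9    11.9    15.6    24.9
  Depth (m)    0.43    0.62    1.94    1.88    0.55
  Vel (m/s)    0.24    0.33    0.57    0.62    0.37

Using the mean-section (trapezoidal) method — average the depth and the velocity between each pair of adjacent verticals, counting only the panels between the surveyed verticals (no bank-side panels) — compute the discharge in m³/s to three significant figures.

14.6 m³/s

Panel 1-2: Δb = 1.5 m, d̄ = (0.43+0.62)/2 = 0.525, v̄ = (0.24+0.33)/2 = 0.285 → q = 1.5×0.525×0.285 = 0.2244 m³/s
Panel 2-3: Δb = 8 m, d̄ = (0.62+1.94)/2 = 1.28, v̄ = (0.33+0.57)/2 = 0.45 → q = 8×1.28×0.45 = 4.608 m³/s
Panel 3-4: Δb = 3.7 m, d̄ = (1.94+1.88)/2 = 1.91, v̄ = (0.57+0.62)/2 = 0.595 → q = 3.7×1.91×0.595 = 4.205 m³/s
Panel 4-5: Δb = 9.3 m, d̄ = (1.88+0.55)/2 = 1.215, v̄ = (0.62+0.37)/2 = 0.495 → q = 9.3×1.215×0.495 = 5.593 m³/s
Q = Σ q = 14.63 m³/s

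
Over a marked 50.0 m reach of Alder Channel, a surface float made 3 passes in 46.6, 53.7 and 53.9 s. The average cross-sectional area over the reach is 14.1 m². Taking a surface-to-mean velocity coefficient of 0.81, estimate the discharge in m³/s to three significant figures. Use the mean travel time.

11.1 m³/s

t̄ = (46.6 + 53.7 + 53.9) / 3 = 51.4 s
v_surface = L / t̄ = 50.0 / 51.4 = 0.9728 m/s
v_mean = 0.81 × 0.9728 = 0.7879 m/s
Q = A × v_mean = 14.1 × 0.7879 = 11.11 m³/s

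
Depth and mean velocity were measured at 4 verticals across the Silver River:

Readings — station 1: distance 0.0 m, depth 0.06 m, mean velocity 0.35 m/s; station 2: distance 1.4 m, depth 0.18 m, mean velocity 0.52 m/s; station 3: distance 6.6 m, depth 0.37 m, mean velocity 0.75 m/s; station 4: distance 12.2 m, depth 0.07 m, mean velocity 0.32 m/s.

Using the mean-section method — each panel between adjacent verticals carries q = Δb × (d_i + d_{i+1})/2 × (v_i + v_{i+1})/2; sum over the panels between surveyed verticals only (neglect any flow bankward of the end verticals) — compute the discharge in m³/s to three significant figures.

1.64 m³/s

Panel 1-2: Δb = 1.4 m, d̄ = (0.06+0.18)/2 = 0.12, v̄ = (0.35+0.52)/2 = 0.435 → q = 1.4×0.12×0.435 = 0.07308 m³/s
Panel 2-3: Δb = 5.2 m, d̄ = (0.18+0.37)/2 = 0.275, v̄ = (0.52+0.75)/2 = 0.635 → q = 5.2×0.275×0.635 = 0.9081 m³/s
Panel 3-4: Δb = 5.6 m, d̄ = (0.37+0.07)/2 = 0.22, v̄ = (0.75+0.32)/2 = 0.535 → q = 5.6×0.22×0.535 = 0.6591 m³/s
Q = Σ q = 1.640 m³/s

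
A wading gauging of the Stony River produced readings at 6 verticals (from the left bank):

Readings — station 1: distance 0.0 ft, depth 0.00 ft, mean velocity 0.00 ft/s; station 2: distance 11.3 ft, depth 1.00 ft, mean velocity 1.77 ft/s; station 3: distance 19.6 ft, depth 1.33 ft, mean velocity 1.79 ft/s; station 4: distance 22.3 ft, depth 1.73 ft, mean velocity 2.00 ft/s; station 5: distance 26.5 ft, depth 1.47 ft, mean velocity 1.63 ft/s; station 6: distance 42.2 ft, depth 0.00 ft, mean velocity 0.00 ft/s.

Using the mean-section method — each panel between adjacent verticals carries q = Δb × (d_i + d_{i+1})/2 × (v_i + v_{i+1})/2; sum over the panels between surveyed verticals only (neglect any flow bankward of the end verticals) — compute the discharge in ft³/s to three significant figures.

Panel 1-2: Δb = 11.3 ft, d̄ = (0.00+1.00)/2 = 0.5, v̄ = (0.00+1.77)/2 = 0.885 → q = 11.3×0.5×0.885 = 5.000 ft³/s
Panel 2-3: Δb = 8.3 ft, d̄ = (1.00+1.33)/2 = 1.165, v̄ = (1.77+1.79)/2 = 1.78 → q = 8.3×1.165×1.78 = 17.21 ft³/s
Panel 3-4: Δb = 2.7 ft, d̄ = (1.33+1.73)/2 = 1.53, v̄ = (1.79+2.00)/2 = 1.895 → q = 2.7×1.53×1.895 = 7.828 ft³/s
Panel 4-5: Δb = 4.2 ft, d̄ = (1.73+1.47)/2 = 1.6, v̄ = (2.00+1.63)/2 = 1.815 → q = 4.2×1.6×1.815 = 12.20 ft³/s
Panel 5-6: Δb = 15.7 ft, d̄ = (1.47+0.00)/2 = 0.735, v̄ = (1.63+0.00)/2 = 0.815 → q = 15.7×0.735×0.815 = 9.405 ft³/s
Q = Σ q = 51.64 ft³/s

51.6 ft³/s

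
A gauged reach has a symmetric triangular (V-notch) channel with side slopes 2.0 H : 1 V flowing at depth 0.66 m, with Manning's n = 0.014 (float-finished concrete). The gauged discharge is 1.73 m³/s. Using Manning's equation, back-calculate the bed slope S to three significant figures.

0.00393

A = z·y² = 2.0×0.66² = 0.8712 m²
P = 2y√(1+z²) = 2×0.66×√(1+2.0²) = 2.952 m
R = A/P = 0.8712/2.952 = 0.2952 m
S = (Q·n / (1·A·R^(2/3)))² = (1.73×0.014 / (1×0.8712×0.4433))² = 0.003933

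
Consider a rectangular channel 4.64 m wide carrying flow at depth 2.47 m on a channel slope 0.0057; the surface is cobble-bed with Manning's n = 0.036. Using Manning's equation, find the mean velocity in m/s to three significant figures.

2.36 m/s

A = b·y = 4.64 × 2.47 = 11.46 m²
P = b + 2y = 4.64 + 2×2.47 = 9.580 m
R = A/P = 11.46/9.580 = 1.196 m
Q = (1/n)·A·R^(2/3)·S^(1/2) = (1/0.036) × 11.46 × 1.196^(2/3) × 0.0057^(1/2) = 27.09 m³/s
V = Q/A = 27.09/11.46 = 2.363 m/s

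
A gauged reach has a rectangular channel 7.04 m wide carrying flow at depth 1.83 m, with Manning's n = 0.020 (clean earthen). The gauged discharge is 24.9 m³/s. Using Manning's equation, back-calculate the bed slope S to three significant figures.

A = b·y = 7.04 × 1.83 = 12.88 m²
P = b + 2y = 7.04 + 2×1.83 = 10.70 m
R = A/P = 12.88/10.70 = 1.204 m
S = (Q·n / (1·A·R^(2/3)))² = (24.9×0.020 / (1×12.88×1.132))² = 0.001167

0.00117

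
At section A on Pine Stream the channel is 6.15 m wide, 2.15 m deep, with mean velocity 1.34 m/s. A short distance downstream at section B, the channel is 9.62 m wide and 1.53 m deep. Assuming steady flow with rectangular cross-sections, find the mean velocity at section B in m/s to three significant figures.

1.20 m/s

Q = A₁V₁ = (6.15×2.15) × 1.34 = 17.72 m³/s
A₂ = 9.62 × 1.53 = 14.72 m²
V₂ = Q/A₂ = 17.72/14.72 = 1.204 m/s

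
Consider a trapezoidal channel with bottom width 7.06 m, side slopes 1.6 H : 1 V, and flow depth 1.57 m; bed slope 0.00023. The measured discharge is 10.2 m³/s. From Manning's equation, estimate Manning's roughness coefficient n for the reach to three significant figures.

A = (b + z·y)·y = (7.06 + 1.6×1.57)×1.57 = 15.03 m²
P = b + 2y√(1+z²) = 7.06 + 2×1.57×√(1+1.6²) = 12.98 m
R = A/P = 15.03/12.98 = 1.157 m
n = (1/Q)·A·R^(2/3)·S^(1/2) = (1/10.2) × 15.03 × 1.102 × 0.01517 = 0.02463

0.0246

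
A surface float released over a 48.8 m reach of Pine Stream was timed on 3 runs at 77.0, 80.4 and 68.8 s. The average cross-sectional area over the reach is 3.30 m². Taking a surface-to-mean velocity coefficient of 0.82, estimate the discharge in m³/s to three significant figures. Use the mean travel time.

1.75 m³/s

t̄ = (77.0 + 80.4 + 68.8) / 3 = 75.4 s
v_surface = L / t̄ = 48.8 / 75.4 = 0.6472 m/s
v_mean = 0.82 × 0.6472 = 0.5307 m/s
Q = A × v_mean = 3.30 × 0.5307 = 1.751 m³/s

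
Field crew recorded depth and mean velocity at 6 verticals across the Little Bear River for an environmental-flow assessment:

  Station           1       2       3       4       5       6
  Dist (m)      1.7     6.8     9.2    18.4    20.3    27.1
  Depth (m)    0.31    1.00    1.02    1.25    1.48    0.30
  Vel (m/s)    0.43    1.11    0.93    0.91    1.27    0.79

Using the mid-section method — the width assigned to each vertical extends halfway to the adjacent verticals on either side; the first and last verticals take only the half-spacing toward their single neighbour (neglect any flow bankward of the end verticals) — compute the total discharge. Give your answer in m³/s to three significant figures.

25.3 m³/s

w_1 = (6.8 − 1.7)/2 = 2.55 m; q_1 = 0.43 × 0.31 × 2.55 = 0.3399 m³/s
w_2 = (9.2 − 1.7)/2 = 3.75 m; q_2 = 1.11 × 1.00 × 3.75 = 4.163 m³/s
w_3 = (18.4 − 6.8)/2 = 5.8 m; q_3 = 0.93 × 1.02 × 5.8 = 5.502 m³/s
w_4 = (20.3 − 9.2)/2 = 5.55 m; q_4 = 0.91 × 1.25 × 5.55 = 6.313 m³/s
w_5 = (27.1 − 18.4)/2 = 4.35 m; q_5 = 1.27 × 1.48 × 4.35 = 8.176 m³/s
w_6 = (27.1 − 20.3)/2 = 3.4 m; q_6 = 0.79 × 0.30 × 3.4 = 0.8058 m³/s
Q = Σ qᵢ = 25.30 m³/s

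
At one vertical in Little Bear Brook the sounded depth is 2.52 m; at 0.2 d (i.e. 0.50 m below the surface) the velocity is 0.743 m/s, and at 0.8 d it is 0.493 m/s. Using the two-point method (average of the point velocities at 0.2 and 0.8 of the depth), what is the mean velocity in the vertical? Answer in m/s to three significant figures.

0.618 m/s

v̄ = (0.743 + 0.493) / 2 = 0.6180 m/s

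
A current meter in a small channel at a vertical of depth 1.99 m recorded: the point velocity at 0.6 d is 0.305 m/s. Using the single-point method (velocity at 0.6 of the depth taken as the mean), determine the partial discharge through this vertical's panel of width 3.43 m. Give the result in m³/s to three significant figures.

2.08 m³/s

v̄ = v₀.₆ = 0.305 m/s
q = v̄ × d × w = 0.3050 × 1.99 × 3.43 = 2.082 m³/s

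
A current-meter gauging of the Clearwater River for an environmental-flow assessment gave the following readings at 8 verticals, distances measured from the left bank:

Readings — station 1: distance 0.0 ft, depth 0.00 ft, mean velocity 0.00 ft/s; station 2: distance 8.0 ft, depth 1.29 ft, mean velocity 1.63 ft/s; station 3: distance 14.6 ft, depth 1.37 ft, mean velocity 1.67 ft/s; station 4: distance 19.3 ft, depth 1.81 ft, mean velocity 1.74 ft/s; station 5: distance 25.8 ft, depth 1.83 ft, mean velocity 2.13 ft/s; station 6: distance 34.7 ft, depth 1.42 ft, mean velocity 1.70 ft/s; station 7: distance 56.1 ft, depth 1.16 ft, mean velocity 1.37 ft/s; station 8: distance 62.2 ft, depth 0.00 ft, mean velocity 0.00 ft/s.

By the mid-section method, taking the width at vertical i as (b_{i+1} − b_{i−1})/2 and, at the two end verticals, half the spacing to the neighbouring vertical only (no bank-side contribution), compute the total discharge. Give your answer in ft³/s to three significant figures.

134 ft³/s

w_2 = (14.6 − 0.0)/2 = 7.3 ft; q_2 = 1.63 × 1.29 × 7.3 = 15.35 ft³/s
w_3 = (19.3 − 8.0)/2 = 5.65 ft; q_3 = 1.67 × 1.37 × 5.65 = 12.93 ft³/s
w_4 = (25.8 − 14.6)/2 = 5.6 ft; q_4 = 1.74 × 1.81 × 5.6 = 17.64 ft³/s
w_5 = (34.7 − 19.3)/2 = 7.7 ft; q_5 = 2.13 × 1.83 × 7.7 = 30.01 ft³/s
w_6 = (56.1 − 25.8)/2 = 15.15 ft; q_6 = 1.70 × 1.42 × 15.15 = 36.57 ft³/s
w_7 = (62.2 − 34.7)/2 = 13.75 ft; q_7 = 1.37 × 1.16 × 13.75 = 21.85 ft³/s
Stations 1, 8 contribute zero (depth or velocity is 0).
Q = Σ qᵢ = 134.4 ft³/s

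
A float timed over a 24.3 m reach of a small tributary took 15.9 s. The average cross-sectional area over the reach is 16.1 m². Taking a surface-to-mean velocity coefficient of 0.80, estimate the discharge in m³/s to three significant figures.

19.7 m³/s

v_surface = L / t̄ = 24.3 / 15.9 = 1.528 m/s
v_mean = 0.80 × 1.528 = 1.223 m/s
Q = A × v_mean = 16.1 × 1.223 = 19.68 m³/s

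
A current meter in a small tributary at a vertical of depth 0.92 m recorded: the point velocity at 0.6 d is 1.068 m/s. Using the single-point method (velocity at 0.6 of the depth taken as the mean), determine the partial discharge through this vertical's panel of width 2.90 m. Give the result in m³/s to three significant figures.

v̄ = v₀.₆ = 1.068 m/s
q = v̄ × d × w = 1.068 × 0.92 × 2.90 = 2.849 m³/s

2.85 m³/s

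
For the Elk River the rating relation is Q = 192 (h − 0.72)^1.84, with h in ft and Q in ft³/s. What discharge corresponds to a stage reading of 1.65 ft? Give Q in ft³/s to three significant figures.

Q = 192 × (1.65 − 0.72)^1.84 = 192 × 0.93^1.84 = 168.0 ft³/s

168 ft³/s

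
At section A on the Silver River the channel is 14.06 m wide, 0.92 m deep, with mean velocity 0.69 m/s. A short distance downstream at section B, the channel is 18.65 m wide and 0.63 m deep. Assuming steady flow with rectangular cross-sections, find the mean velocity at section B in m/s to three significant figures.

Q = A₁V₁ = (14.06×0.92) × 0.69 = 8.925 m³/s
A₂ = 18.65 × 0.63 = 11.75 m²
V₂ = Q/A₂ = 8.925/11.75 = 0.7596 m/s

0.760 m/s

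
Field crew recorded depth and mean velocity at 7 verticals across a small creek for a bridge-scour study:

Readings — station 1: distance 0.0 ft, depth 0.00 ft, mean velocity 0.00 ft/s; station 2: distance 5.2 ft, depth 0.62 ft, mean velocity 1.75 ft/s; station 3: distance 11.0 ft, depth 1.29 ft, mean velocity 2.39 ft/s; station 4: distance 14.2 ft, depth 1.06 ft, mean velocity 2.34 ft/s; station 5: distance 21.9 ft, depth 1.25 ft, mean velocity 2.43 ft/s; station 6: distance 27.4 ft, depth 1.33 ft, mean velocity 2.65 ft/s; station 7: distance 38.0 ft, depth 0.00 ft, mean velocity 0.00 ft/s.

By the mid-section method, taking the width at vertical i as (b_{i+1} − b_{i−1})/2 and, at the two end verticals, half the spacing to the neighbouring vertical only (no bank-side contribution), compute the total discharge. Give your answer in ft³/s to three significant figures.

81.8 ft³/s

w_2 = (11.0 − 0.0)/2 = 5.5 ft; q_2 = 1.75 × 0.62 × 5.5 = 5.968 ft³/s
w_3 = (14.2 − 5.2)/2 = 4.5 ft; q_3 = 2.39 × 1.29 × 4.5 = 13.87 ft³/s
w_4 = (21.9 − 11.0)/2 = 5.45 ft; q_4 = 2.34 × 1.06 × 5.45 = 13.52 ft³/s
w_5 = (27.4 − 14.2)/2 = 6.6 ft; q_5 = 2.43 × 1.25 × 6.6 = 20.05 ft³/s
w_6 = (38.0 − 21.9)/2 = 8.05 ft; q_6 = 2.65 × 1.33 × 8.05 = 28.37 ft³/s
Stations 1, 7 contribute zero (depth or velocity is 0).
Q = Σ qᵢ = 81.78 ft³/s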